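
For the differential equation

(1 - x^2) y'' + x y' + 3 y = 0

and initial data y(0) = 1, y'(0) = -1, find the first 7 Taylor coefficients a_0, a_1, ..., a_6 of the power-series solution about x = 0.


Ansatz: y(x) = sum_{n>=0} a_n x^n, so y'(x) = sum_{n>=1} n a_n x^(n-1) and y''(x) = sum_{n>=2} n(n-1) a_n x^(n-2).
Substitute into P(x) y'' + Q(x) y' + R(x) y = 0 with P(x) = 1 - x^2, Q(x) = x, R(x) = 3, and match powers of x.
Initial conditions: a_0 = 1, a_1 = -1.
Setting the coefficient of each power of x to zero and solving order by order (substituting the coefficients already found):
  x^0: 2 a_2 + 3 a_0 = 0  ->  2 a_2 = -3 a_0 = -3  ->  a_2 = -3/2
  x^1: 6 a_3 + 4 a_1 = 0  ->  6 a_3 = -4 a_1 = 4  ->  a_3 = 2/3
  x^2: 12 a_4 + 3 a_2 = 0  ->  12 a_4 = -3 a_2 = 9/2  ->  a_4 = 3/8
  x^3: 20 a_5 = 0  ->  a_5 = 0
  x^4: 30 a_6 - 5 a_4 = 0  ->  30 a_6 = 5 a_4 = 15/8  ->  a_6 = 1/16
Truncated series: y(x) = 1 - x - (3/2) x^2 + (2/3) x^3 + (3/8) x^4 + (1/16) x^6 + O(x^7).

a_0 = 1; a_1 = -1; a_2 = -3/2; a_3 = 2/3; a_4 = 3/8; a_5 = 0; a_6 = 1/16


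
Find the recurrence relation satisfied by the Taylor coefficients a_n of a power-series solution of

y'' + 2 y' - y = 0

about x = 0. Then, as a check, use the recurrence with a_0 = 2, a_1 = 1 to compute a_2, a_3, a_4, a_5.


Substitute y = sum_n a_n x^n.
y''(x) has coefficient (n+2)(n+1) a_{n+2} at x^n;
2 y'(x) has coefficient 2 (n+1) a_{n+1} at x^n;
-y(x) has coefficient -1 a_n at x^n.
Matching x^n: (n+2)(n+1) a_{n+2} + 2 (n+1) a_{n+1} - 1 a_n = 0.
Thus a_{n+2} = [-2 (n+1) a_{n+1} + 1 a_n] / ((n+1)(n+2)).

Check with a_0 = 2, a_1 = 1 (apply the recurrence for n = 0, 1, 2, 3): a_0 = 2, a_1 = 1, a_2 = 0, a_3 = 1/6, a_4 = -1/12, a_5 = 1/24.

a_(n+2) = [-2 (n+1) a_(n+1) + 1 a_n] / ((n+1)(n+2)); check: a_0 = 2, a_1 = 1, a_2 = 0, a_3 = 1/6, a_4 = -1/12, a_5 = 1/24


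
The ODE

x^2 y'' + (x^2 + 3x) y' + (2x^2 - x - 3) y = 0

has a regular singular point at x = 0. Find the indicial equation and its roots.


Divide by x^2 to reach normal form y'' + P_1(x) y' + P_2(x) y = 0 with P_1(x) = 1 + 3/x and P_2(x) = 2 - 1/x - 3/x^2.
x = 0 is a singular point because the y'-coefficient 1 + 3/x has a pole at x = 0 and the y-coefficient 2 - 1/x - 3/x^2 has a pole at x = 0.
It is a regular singular point because x P_1(x) = p(x) = x + 3 and x^2 P_2(x) = q(x) = 2x^2 - x - 3 are polynomials, hence analytic at x = 0.
p(0) = 3,  q(0) = -3.
Indicial equation: r(r-1) + p(0) r + q(0) = 0, i.e. r^2 + (p(0) - 1) r + q(0) = 0, i.e. r^2 + 2 r - 3 = 0.
Discriminant: (2)^2 - 4(-3) = 16, so r = (-2 ± 4)/2.
Solving: r_1 = 1, r_2 = -3.

indicial: r^2 + 2 r - 3 = 0; roots r_1 = 1, r_2 = -3


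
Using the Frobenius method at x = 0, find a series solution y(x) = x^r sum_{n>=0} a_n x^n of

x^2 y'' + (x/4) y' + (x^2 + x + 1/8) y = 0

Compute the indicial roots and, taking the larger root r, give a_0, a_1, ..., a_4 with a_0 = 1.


Write in Frobenius form y'' + (p(x)/x) y' + (q(x)/x^2) y = 0:
  p(x) = 1/4,  q(x) = x^2 + x + 1/8.
Indicial equation: r(r-1) + (1/4) r + (1/8) = 0 -> roots r_1 = 1/2, r_2 = 1/4.
Take r = r_1 = 1/2. Let y(x) = x^r sum_{n>=0} a_n x^n with a_0 = 1.
Substitute y = x^r sum a_n x^n and match x^{r+n}. The recurrence is
  D(n) a_n + 1 a_{n-1} + 1 a_{n-2} = 0,  where D(n) = (r+n)(r+n-1) + (1/4)(r+n) + (1/8).
  a_n = [-1 a_{n-1} - 1 a_{n-2}] / D(n).
Since the indicial polynomial factors as (r - r_1)(r - r_2), D(n) = (r_1 + n - r_1)(r_1 + n - r_2) = n(n + 1/4).
Evaluating step by step (a_0 = 1):
  n = 1: D(1) = 1(1 + 1/4) = 5/4; numerator = -1(1) = -1; a_1 = (-1)/(5/4) = -4/5
  n = 2: D(2) = 2(2 + 1/4) = 9/2; numerator = -1(-4/5) - 1(1) = -1/5; a_2 = (-1/5)/(9/2) = -2/45
  n = 3: D(3) = 3(3 + 1/4) = 39/4; numerator = -1(-2/45) - 1(-4/5) = 38/45; a_3 = (38/45)/(39/4) = 152/1755
  n = 4: D(4) = 4(4 + 1/4) = 17; numerator = -1(152/1755) - 1(-2/45) = -74/1755; a_4 = (-74/1755)/(17) = -74/29835

r = 1/2; a_0 = 1; a_1 = -4/5; a_2 = -2/45; a_3 = 152/1755; a_4 = -74/29835


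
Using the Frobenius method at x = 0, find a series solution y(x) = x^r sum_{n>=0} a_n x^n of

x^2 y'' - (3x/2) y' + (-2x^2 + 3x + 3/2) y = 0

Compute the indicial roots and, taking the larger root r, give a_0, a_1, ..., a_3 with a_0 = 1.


Write in Frobenius form y'' + (p(x)/x) y' + (q(x)/x^2) y = 0:
  p(x) = -3/2,  q(x) = -2x^2 + 3x + 3/2.
Indicial equation: r(r-1) + (-3/2) r + (3/2) = 0 -> roots r_1 = 3/2, r_2 = 1.
Take r = r_1 = 3/2. Let y(x) = x^r sum_{n>=0} a_n x^n with a_0 = 1.
Substitute y = x^r sum a_n x^n and match x^{r+n}. The recurrence is
  D(n) a_n + 3 a_{n-1} - 2 a_{n-2} = 0,  where D(n) = (r+n)(r+n-1) + (-3/2)(r+n) + (3/2).
  a_n = [-3 a_{n-1} + 2 a_{n-2}] / D(n).
Since the indicial polynomial factors as (r - r_1)(r - r_2), D(n) = (r_1 + n - r_1)(r_1 + n - r_2) = n(n + 1/2).
Evaluating step by step (a_0 = 1):
  n = 1: D(1) = 1(1 + 1/2) = 3/2; numerator = -3(1) = -3; a_1 = (-3)/(3/2) = -2
  n = 2: D(2) = 2(2 + 1/2) = 5; numerator = -3(-2) + 2(1) = 8; a_2 = (8)/(5) = 8/5
  n = 3: D(3) = 3(3 + 1/2) = 21/2; numerator = -3(8/5) + 2(-2) = -44/5; a_3 = (-44/5)/(21/2) = -88/105

r = 3/2; a_0 = 1; a_1 = -2; a_2 = 8/5; a_3 = -88/105


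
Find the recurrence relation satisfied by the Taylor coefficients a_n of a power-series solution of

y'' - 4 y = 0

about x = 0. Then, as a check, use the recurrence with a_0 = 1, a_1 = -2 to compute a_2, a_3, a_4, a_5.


Substitute y = sum_n a_n x^n into y'' + (const) y = 0.
y''(x) = sum_{n>=0} (n+2)(n+1) a_{n+2} x^n.
The ODE becomes sum_n [(n+2)(n+1) a_{n+2} - 4 a_n] x^n = 0.
Setting each coefficient to zero gives the recurrence:
  (n+2)(n+1) a_{n+2} - 4 a_n = 0,
  a_{n+2} = 4 / ((n+1)(n+2)) a_n.

Check with a_0 = 1, a_1 = -2 (apply the recurrence for n = 0, 1, 2, 3): a_0 = 1, a_1 = -2, a_2 = 2, a_3 = -4/3, a_4 = 2/3, a_5 = -4/15.

a_{n+2} = 4/((n+1)(n+2)) * a_n; check: a_0 = 1, a_1 = -2, a_2 = 2, a_3 = -4/3, a_4 = 2/3, a_5 = -4/15


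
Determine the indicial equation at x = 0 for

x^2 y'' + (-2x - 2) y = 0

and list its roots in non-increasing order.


Divide by x^2 to reach normal form y'' + P_1(x) y' + P_2(x) y = 0 with P_1(x) = 0 and P_2(x) = -2/x - 2/x^2.
x = 0 is a singular point because the y-coefficient -2/x - 2/x^2 has a pole at x = 0.
It is a regular singular point because x P_1(x) = p(x) = 0 and x^2 P_2(x) = q(x) = -2x - 2 are polynomials, hence analytic at x = 0.
p(0) = 0,  q(0) = -2.
Indicial equation: r(r-1) + p(0) r + q(0) = 0, i.e. r^2 + (p(0) - 1) r + q(0) = 0, i.e. r^2 - 1 r - 2 = 0.
Discriminant: (-1)^2 - 4(-2) = 9, so r = (1 ± 3)/2.
Solving: r_1 = 2, r_2 = -1.

indicial: r^2 - 1 r - 2 = 0; roots r_1 = 2, r_2 = -1


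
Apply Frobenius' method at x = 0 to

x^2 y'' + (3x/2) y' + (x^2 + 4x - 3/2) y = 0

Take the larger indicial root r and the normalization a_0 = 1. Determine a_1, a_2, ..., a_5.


Write in Frobenius form y'' + (p(x)/x) y' + (q(x)/x^2) y = 0:
  p(x) = 3/2,  q(x) = x^2 + 4x - 3/2.
Indicial equation: r(r-1) + (3/2) r + (-3/2) = 0 -> roots r_1 = 1, r_2 = -3/2.
Take r = r_1 = 1. Let y(x) = x^r sum_{n>=0} a_n x^n with a_0 = 1.
Substitute y = x^r sum a_n x^n and match x^{r+n}. The recurrence is
  D(n) a_n + 4 a_{n-1} + 1 a_{n-2} = 0,  where D(n) = (r+n)(r+n-1) + (3/2)(r+n) + (-3/2).
  a_n = [-4 a_{n-1} - 1 a_{n-2}] / D(n).
Since the indicial polynomial factors as (r - r_1)(r - r_2), D(n) = (r_1 + n - r_1)(r_1 + n - r_2) = n(n + 5/2).
Evaluating step by step (a_0 = 1):
  n = 1: D(1) = 1(1 + 5/2) = 7/2; numerator = -4(1) = -4; a_1 = (-4)/(7/2) = -8/7
  n = 2: D(2) = 2(2 + 5/2) = 9; numerator = -4(-8/7) - 1(1) = 25/7; a_2 = (25/7)/(9) = 25/63
  n = 3: D(3) = 3(3 + 5/2) = 33/2; numerator = -4(25/63) - 1(-8/7) = -4/9; a_3 = (-4/9)/(33/2) = -8/297
  n = 4: D(4) = 4(4 + 5/2) = 26; numerator = -4(-8/297) - 1(25/63) = -601/2079; a_4 = (-601/2079)/(26) = -601/54054
  n = 5: D(5) = 5(5 + 5/2) = 75/2; numerator = -4(-601/54054) - 1(-8/297) = 1930/27027; a_5 = (1930/27027)/(75/2) = 772/405405

r = 1; a_0 = 1; a_1 = -8/7; a_2 = 25/63; a_3 = -8/297; a_4 = -601/54054; a_5 = 772/405405


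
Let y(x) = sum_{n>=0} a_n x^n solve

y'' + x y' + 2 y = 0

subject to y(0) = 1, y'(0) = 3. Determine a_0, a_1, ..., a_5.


Ansatz: y(x) = sum_{n>=0} a_n x^n, so y'(x) = sum_{n>=1} n a_n x^(n-1) and y''(x) = sum_{n>=2} n(n-1) a_n x^(n-2).
Substitute into P(x) y'' + Q(x) y' + R(x) y = 0 with P(x) = 1, Q(x) = x, R(x) = 2, and match powers of x.
Initial conditions: a_0 = 1, a_1 = 3.
Setting the coefficient of each power of x to zero and solving order by order (substituting the coefficients already found):
  x^0: 2 a_2 + 2 a_0 = 0  ->  2 a_2 = -2 a_0 = -2  ->  a_2 = -1
  x^1: 6 a_3 + 3 a_1 = 0  ->  6 a_3 = -3 a_1 = -9  ->  a_3 = -3/2
  x^2: 12 a_4 + 4 a_2 = 0  ->  12 a_4 = -4 a_2 = 4  ->  a_4 = 1/3
  x^3: 20 a_5 + 5 a_3 = 0  ->  20 a_5 = -5 a_3 = 15/2  ->  a_5 = 3/8
Truncated series: y(x) = 1 + 3 x - x^2 - (3/2) x^3 + (1/3) x^4 + (3/8) x^5 + O(x^6).

a_0 = 1; a_1 = 3; a_2 = -1; a_3 = -3/2; a_4 = 1/3; a_5 = 3/8


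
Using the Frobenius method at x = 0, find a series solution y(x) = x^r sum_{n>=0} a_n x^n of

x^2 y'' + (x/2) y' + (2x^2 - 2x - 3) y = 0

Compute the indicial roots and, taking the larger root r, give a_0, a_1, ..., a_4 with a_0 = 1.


Write in Frobenius form y'' + (p(x)/x) y' + (q(x)/x^2) y = 0:
  p(x) = 1/2,  q(x) = 2x^2 - 2x - 3.
Indicial equation: r(r-1) + (1/2) r + (-3) = 0 -> roots r_1 = 2, r_2 = -3/2.
Take r = r_1 = 2. Let y(x) = x^r sum_{n>=0} a_n x^n with a_0 = 1.
Substitute y = x^r sum a_n x^n and match x^{r+n}. The recurrence is
  D(n) a_n - 2 a_{n-1} + 2 a_{n-2} = 0,  where D(n) = (r+n)(r+n-1) + (1/2)(r+n) + (-3).
  a_n = [2 a_{n-1} - 2 a_{n-2}] / D(n).
Since the indicial polynomial factors as (r - r_1)(r - r_2), D(n) = (r_1 + n - r_1)(r_1 + n - r_2) = n(n + 7/2).
Evaluating step by step (a_0 = 1):
  n = 1: D(1) = 1(1 + 7/2) = 9/2; numerator = 2(1) = 2; a_1 = (2)/(9/2) = 4/9
  n = 2: D(2) = 2(2 + 7/2) = 11; numerator = 2(4/9) - 2(1) = -10/9; a_2 = (-10/9)/(11) = -10/99
  n = 3: D(3) = 3(3 + 7/2) = 39/2; numerator = 2(-10/99) - 2(4/9) = -12/11; a_3 = (-12/11)/(39/2) = -8/143
  n = 4: D(4) = 4(4 + 7/2) = 30; numerator = 2(-8/143) - 2(-10/99) = 116/1287; a_4 = (116/1287)/(30) = 58/19305

r = 2; a_0 = 1; a_1 = 4/9; a_2 = -10/99; a_3 = -8/143; a_4 = 58/19305


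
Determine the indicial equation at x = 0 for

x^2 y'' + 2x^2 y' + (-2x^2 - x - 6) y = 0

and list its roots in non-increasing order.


Divide by x^2 to reach normal form y'' + P_1(x) y' + P_2(x) y = 0 with P_1(x) = 2 and P_2(x) = -2 - 1/x - 6/x^2.
x = 0 is a singular point because the y-coefficient -2 - 1/x - 6/x^2 has a pole at x = 0.
It is a regular singular point because x P_1(x) = p(x) = 2x and x^2 P_2(x) = q(x) = -2x^2 - x - 6 are polynomials, hence analytic at x = 0.
p(0) = 0,  q(0) = -6.
Indicial equation: r(r-1) + p(0) r + q(0) = 0, i.e. r^2 + (p(0) - 1) r + q(0) = 0, i.e. r^2 - 1 r - 6 = 0.
Discriminant: (-1)^2 - 4(-6) = 25, so r = (1 ± 5)/2.
Solving: r_1 = 3, r_2 = -2.

indicial: r^2 - 1 r - 6 = 0; roots r_1 = 3, r_2 = -2


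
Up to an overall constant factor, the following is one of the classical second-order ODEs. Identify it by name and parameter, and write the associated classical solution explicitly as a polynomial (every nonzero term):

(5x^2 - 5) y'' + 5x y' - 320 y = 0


All three coefficients share the factor -5; dividing through by -5 gives  (1 - x^2) y'' - x y' + 64 y = 0.
This matches the Chebyshev equation (1 - x^2) y'' - x y' + n^2 y = 0 (note the -x y' term, not -2x y') with n^2 = 64, so n = 8; the polynomial solution is T_8(x).
With y = sum_k a_k x^k, matching x^k gives (k+2)(k+1) a_{k+2} = (k^2 - n^2) a_k = (k - 8)(k + 8) a_k. The right side vanishes at k = 8, so the series with the parity of 8 terminates at degree 8.
Standard normalization: leading coefficient of T_n is 2^(n-1), so a_8 = 2^7 = 128. Work downward with a_k = (k+1)(k+2) a_{k+2} / ((k - 8)(k + 8)):
  a_6 = (7)(8)(128) / ((6 - 8)(6 + 8)) = 7168/(-28) = -256
  a_4 = (5)(6)(-256) / ((4 - 8)(4 + 8)) = -7680/(-48) = 160
  a_2 = (3)(4)(160) / ((2 - 8)(2 + 8)) = 1920/(-60) = -32
  a_0 = (1)(2)(-32) / ((0 - 8)(0 + 8)) = -64/(-64) = 1
Hence T_8(x) = 128 x^8 - 256 x^6 + 160 x^4 - 32 x^2 + 1.

T_8(x); series = 128 x^8 - 256 x^6 + 160 x^4 - 32 x^2 + 1


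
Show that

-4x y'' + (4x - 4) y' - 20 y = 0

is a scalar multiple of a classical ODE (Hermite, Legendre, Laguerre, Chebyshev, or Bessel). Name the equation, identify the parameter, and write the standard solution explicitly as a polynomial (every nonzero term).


All three coefficients share the factor -4; dividing through by -4 gives  x y'' + (1 - x) y' + 5 y = 0.
This matches the Laguerre equation x y'' + (1 - x) y' + n y = 0 with n = 5; the polynomial solution is L_5(x).
With y = sum_k a_k x^k, matching x^k gives (k+1)k a_{k+1} + (k+1) a_{k+1} - k a_k + n a_k = 0, i.e. (k+1)^2 a_{k+1} = (k - n) a_k = (k - 5) a_k. The right side vanishes at k = 5, so the series terminates at degree 5.
Standard normalization L_n(0) = 1 gives a_0 = 1. Work upward with a_{k+1} = (k - 5) a_k / (k+1)^2:
  a_1 = (0 - 5)(1) / 1^2 = -5/1 = -5
  a_2 = (1 - 5)(-5) / 2^2 = 20/4 = 5
  a_3 = (2 - 5)(5) / 3^2 = -15/9 = -5/3
  a_4 = (3 - 5)(-5/3) / 4^2 = (10/3)/16 = 5/24
  a_5 = (4 - 5)(5/24) / 5^2 = (-5/24)/25 = -1/120
Hence L_5(x) = -x^5/120 + 5 x^4/24 - 5 x^3/3 + 5 x^2 - 5 x + 1.

L_5(x); series = -x^5/120 + 5 x^4/24 - 5 x^3/3 + 5 x^2 - 5 x + 1


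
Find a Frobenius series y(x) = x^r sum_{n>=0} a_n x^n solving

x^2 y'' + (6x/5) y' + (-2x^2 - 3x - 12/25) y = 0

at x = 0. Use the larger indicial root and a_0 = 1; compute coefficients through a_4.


Write in Frobenius form y'' + (p(x)/x) y' + (q(x)/x^2) y = 0:
  p(x) = 6/5,  q(x) = -2x^2 - 3x - 12/25.
Indicial equation: r(r-1) + (6/5) r + (-12/25) = 0 -> roots r_1 = 3/5, r_2 = -4/5.
Take r = r_1 = 3/5. Let y(x) = x^r sum_{n>=0} a_n x^n with a_0 = 1.
Substitute y = x^r sum a_n x^n and match x^{r+n}. The recurrence is
  D(n) a_n - 3 a_{n-1} - 2 a_{n-2} = 0,  where D(n) = (r+n)(r+n-1) + (6/5)(r+n) + (-12/25).
  a_n = [3 a_{n-1} + 2 a_{n-2}] / D(n).
Since the indicial polynomial factors as (r - r_1)(r - r_2), D(n) = (r_1 + n - r_1)(r_1 + n - r_2) = n(n + 7/5).
Evaluating step by step (a_0 = 1):
  n = 1: D(1) = 1(1 + 7/5) = 12/5; numerator = 3(1) = 3; a_1 = (3)/(12/5) = 5/4
  n = 2: D(2) = 2(2 + 7/5) = 34/5; numerator = 3(5/4) + 2(1) = 23/4; a_2 = (23/4)/(34/5) = 115/136
  n = 3: D(3) = 3(3 + 7/5) = 66/5; numerator = 3(115/136) + 2(5/4) = 685/136; a_3 = (685/136)/(66/5) = 3425/8976
  n = 4: D(4) = 4(4 + 7/5) = 108/5; numerator = 3(3425/8976) + 2(115/136) = 8485/2992; a_4 = (8485/2992)/(108/5) = 42425/323136

r = 3/5; a_0 = 1; a_1 = 5/4; a_2 = 115/136; a_3 = 3425/8976; a_4 = 42425/323136


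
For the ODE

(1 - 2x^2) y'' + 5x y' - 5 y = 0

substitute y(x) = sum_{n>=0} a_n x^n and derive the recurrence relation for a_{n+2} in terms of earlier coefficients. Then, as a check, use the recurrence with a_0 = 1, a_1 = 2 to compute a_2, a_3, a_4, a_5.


Substitute y = sum_n a_n x^n.
(1 - 2 x^2) y'' contributes (n+2)(n+1) a_{n+2} - 2 n(n-1) a_n at x^n.
5 x y'(x) contributes 5 n a_n at x^n.
-5 y(x) contributes -5 a_n at x^n.
Matching x^n: (n+2)(n+1) a_{n+2} + (-2 n(n-1) + 5 n - 5) a_n = 0.
Thus a_{n+2} = (2 n(n-1) - 5 n + 5) / ((n+1)(n+2)) * a_n.

Check with a_0 = 1, a_1 = 2 (apply the recurrence for n = 0, 1, 2, 3): a_0 = 1, a_1 = 2, a_2 = 5/2, a_3 = 0, a_4 = -5/24, a_5 = 0.

a_(n+2) = (2 n(n-1) - 5 n + 5) / ((n+1)(n+2)) * a_n; check: a_0 = 1, a_1 = 2, a_2 = 5/2, a_3 = 0, a_4 = -5/24, a_5 = 0


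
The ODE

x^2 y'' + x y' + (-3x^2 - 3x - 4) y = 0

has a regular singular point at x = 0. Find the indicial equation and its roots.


Divide by x^2 to reach normal form y'' + P_1(x) y' + P_2(x) y = 0 with P_1(x) = 1/x and P_2(x) = -3 - 3/x - 4/x^2.
x = 0 is a singular point because the y'-coefficient 1/x has a pole at x = 0 and the y-coefficient -3 - 3/x - 4/x^2 has a pole at x = 0.
It is a regular singular point because x P_1(x) = p(x) = 1 and x^2 P_2(x) = q(x) = -3x^2 - 3x - 4 are polynomials, hence analytic at x = 0.
p(0) = 1,  q(0) = -4.
Indicial equation: r(r-1) + p(0) r + q(0) = 0, i.e. r^2 + (p(0) - 1) r + q(0) = 0, i.e. r^2 - 4 = 0.
Discriminant: (0)^2 - 4(-4) = 16, so r = (0 ± 4)/2.
Solving: r_1 = 2, r_2 = -2.

indicial: r^2 - 4 = 0; roots r_1 = 2, r_2 = -2


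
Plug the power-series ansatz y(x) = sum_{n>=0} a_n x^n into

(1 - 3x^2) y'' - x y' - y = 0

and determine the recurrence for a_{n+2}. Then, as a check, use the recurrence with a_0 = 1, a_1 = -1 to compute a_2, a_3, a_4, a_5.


Substitute y = sum_n a_n x^n.
(1 - 3 x^2) y'' contributes (n+2)(n+1) a_{n+2} - 3 n(n-1) a_n at x^n.
-x y'(x) contributes -n a_n at x^n.
-y(x) contributes -1 a_n at x^n.
Matching x^n: (n+2)(n+1) a_{n+2} + (-3 n(n-1) - n - 1) a_n = 0.
Thus a_{n+2} = (3 n(n-1) + n + 1) / ((n+1)(n+2)) * a_n.

Check with a_0 = 1, a_1 = -1 (apply the recurrence for n = 0, 1, 2, 3): a_0 = 1, a_1 = -1, a_2 = 1/2, a_3 = -1/3, a_4 = 3/8, a_5 = -11/30.

a_(n+2) = (3 n(n-1) + n + 1) / ((n+1)(n+2)) * a_n; check: a_0 = 1, a_1 = -1, a_2 = 1/2, a_3 = -1/3, a_4 = 3/8, a_5 = -11/30


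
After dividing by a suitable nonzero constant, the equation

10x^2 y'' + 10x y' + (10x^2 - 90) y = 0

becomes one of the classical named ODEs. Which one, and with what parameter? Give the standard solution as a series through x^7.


All three coefficients share the factor 10; dividing through by 10 gives  x^2 y'' + x y' + (x^2 - 9) y = 0.
This matches the Bessel equation x^2 y'' + x y' + (x^2 - nu^2) y = 0 with nu^2 = 9, so nu = 3; the solution bounded at x = 0 is J_3(x).
Frobenius at x = 0: indicial roots ±nu; for r = nu the recurrence k(k + 2nu) c_k = -c_{k-2} gives the standard series J_nu(x) = sum_{k>=0} (-1)^k / (k! (k+nu)!) (x/2)^(2k+nu). Evaluate the first 3 terms:
  k = 0: (-1)^0 / (0! * 3! * 2^3) x^3 = 1/(1*6*8) x^3 = (1/48) x^3
  k = 1: (-1)^1 / (1! * 4! * 2^5) x^5 = -1/(1*24*32) x^5 = (-1/768) x^5
  k = 2: (-1)^2 / (2! * 5! * 2^7) x^7 = 1/(2*120*128) x^7 = (1/30720) x^7
Hence J_3(x) = x^7/30720 - x^5/768 + x^3/48 + ....

J_3(x); series = x^7/30720 - x^5/768 + x^3/48


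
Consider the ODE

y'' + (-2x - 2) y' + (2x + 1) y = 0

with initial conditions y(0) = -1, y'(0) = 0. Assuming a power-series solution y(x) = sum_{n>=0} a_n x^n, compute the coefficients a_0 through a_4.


Ansatz: y(x) = sum_{n>=0} a_n x^n, so y'(x) = sum_{n>=1} n a_n x^(n-1) and y''(x) = sum_{n>=2} n(n-1) a_n x^(n-2).
Substitute into P(x) y'' + Q(x) y' + R(x) y = 0 with P(x) = 1, Q(x) = -2x - 2, R(x) = 2x + 1, and match powers of x.
Initial conditions: a_0 = -1, a_1 = 0.
Setting the coefficient of each power of x to zero and solving order by order (substituting the coefficients already found):
  x^0: 2 a_2 - 2 a_1 + a_0 = 0  ->  2 a_2 = 2 a_1 - a_0 = 1  ->  a_2 = 1/2
  x^1: 6 a_3 - 4 a_2 - a_1 + 2 a_0 = 0  ->  6 a_3 = 4 a_2 + a_1 - 2 a_0 = 4  ->  a_3 = 2/3
  x^2: 12 a_4 - 6 a_3 - 3 a_2 + 2 a_1 = 0  ->  12 a_4 = 6 a_3 + 3 a_2 - 2 a_1 = 11/2  ->  a_4 = 11/24
Truncated series: y(x) = -1 + (1/2) x^2 + (2/3) x^3 + (11/24) x^4 + O(x^5).

a_0 = -1; a_1 = 0; a_2 = 1/2; a_3 = 2/3; a_4 = 11/24


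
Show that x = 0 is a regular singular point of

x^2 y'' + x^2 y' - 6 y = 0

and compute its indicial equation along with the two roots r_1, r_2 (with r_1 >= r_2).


Divide by x^2 to reach normal form y'' + P_1(x) y' + P_2(x) y = 0 with P_1(x) = 1 and P_2(x) = -6/x^2.
x = 0 is a singular point because the y-coefficient -6/x^2 has a pole at x = 0.
It is a regular singular point because x P_1(x) = p(x) = x and x^2 P_2(x) = q(x) = -6 are polynomials, hence analytic at x = 0.
p(0) = 0,  q(0) = -6.
Indicial equation: r(r-1) + p(0) r + q(0) = 0, i.e. r^2 + (p(0) - 1) r + q(0) = 0, i.e. r^2 - 1 r - 6 = 0.
Discriminant: (-1)^2 - 4(-6) = 25, so r = (1 ± 5)/2.
Solving: r_1 = 3, r_2 = -2.

indicial: r^2 - 1 r - 6 = 0; roots r_1 = 3, r_2 = -2


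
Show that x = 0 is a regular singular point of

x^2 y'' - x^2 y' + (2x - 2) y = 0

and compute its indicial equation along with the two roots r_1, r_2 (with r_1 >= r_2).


Divide by x^2 to reach normal form y'' + P_1(x) y' + P_2(x) y = 0 with P_1(x) = -1 and P_2(x) = 2/x - 2/x^2.
x = 0 is a singular point because the y-coefficient 2/x - 2/x^2 has a pole at x = 0.
It is a regular singular point because x P_1(x) = p(x) = -x and x^2 P_2(x) = q(x) = 2x - 2 are polynomials, hence analytic at x = 0.
p(0) = 0,  q(0) = -2.
Indicial equation: r(r-1) + p(0) r + q(0) = 0, i.e. r^2 + (p(0) - 1) r + q(0) = 0, i.e. r^2 - 1 r - 2 = 0.
Discriminant: (-1)^2 - 4(-2) = 9, so r = (1 ± 3)/2.
Solving: r_1 = 2, r_2 = -1.

indicial: r^2 - 1 r - 2 = 0; roots r_1 = 2, r_2 = -1


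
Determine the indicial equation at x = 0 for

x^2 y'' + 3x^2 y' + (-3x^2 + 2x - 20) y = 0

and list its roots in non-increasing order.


Divide by x^2 to reach normal form y'' + P_1(x) y' + P_2(x) y = 0 with P_1(x) = 3 and P_2(x) = -3 + 2/x - 20/x^2.
x = 0 is a singular point because the y-coefficient -3 + 2/x - 20/x^2 has a pole at x = 0.
It is a regular singular point because x P_1(x) = p(x) = 3x and x^2 P_2(x) = q(x) = -3x^2 + 2x - 20 are polynomials, hence analytic at x = 0.
p(0) = 0,  q(0) = -20.
Indicial equation: r(r-1) + p(0) r + q(0) = 0, i.e. r^2 + (p(0) - 1) r + q(0) = 0, i.e. r^2 - 1 r - 20 = 0.
Discriminant: (-1)^2 - 4(-20) = 81, so r = (1 ± 9)/2.
Solving: r_1 = 5, r_2 = -4.

indicial: r^2 - 1 r - 20 = 0; roots r_1 = 5, r_2 = -4


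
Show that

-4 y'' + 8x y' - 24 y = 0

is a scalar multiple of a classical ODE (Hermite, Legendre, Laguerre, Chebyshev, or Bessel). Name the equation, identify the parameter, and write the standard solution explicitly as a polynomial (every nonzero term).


All three coefficients share the factor -4; dividing through by -4 gives  y'' - 2x y' + 6 y = 0.
This matches the Hermite equation y'' - 2x y' + 2n y = 0 with 2n = 6, so n = 3; the polynomial solution is H_3(x).
With y = sum_k a_k x^k, matching x^k gives (k+2)(k+1) a_{k+2} = 2(k - n) a_k = 2(k - 3) a_k. The right side vanishes at k = 3, so the series with the parity of 3 terminates at degree 3.
Standard normalization: leading coefficient of H_n is 2^n, so a_3 = 2^3 = 8. Work downward with a_k = (k+1)(k+2) a_{k+2} / (2(k - n)):
  a_1 = (2)(3)(8) / (2(1 - 3)) = 48/(-4) = -12
Hence H_3(x) = 8 x^3 - 12 x.

H_3(x); series = 8 x^3 - 12 x


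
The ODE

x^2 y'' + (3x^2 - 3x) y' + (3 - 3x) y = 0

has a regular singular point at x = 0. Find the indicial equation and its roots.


Divide by x^2 to reach normal form y'' + P_1(x) y' + P_2(x) y = 0 with P_1(x) = 3 - 3/x and P_2(x) = -3/x + 3/x^2.
x = 0 is a singular point because the y'-coefficient 3 - 3/x has a pole at x = 0 and the y-coefficient -3/x + 3/x^2 has a pole at x = 0.
It is a regular singular point because x P_1(x) = p(x) = 3x - 3 and x^2 P_2(x) = q(x) = 3 - 3x are polynomials, hence analytic at x = 0.
p(0) = -3,  q(0) = 3.
Indicial equation: r(r-1) + p(0) r + q(0) = 0, i.e. r^2 + (p(0) - 1) r + q(0) = 0, i.e. r^2 - 4 r + 3 = 0.
Discriminant: (-4)^2 - 4(3) = 4, so r = (4 ± 2)/2.
Solving: r_1 = 3, r_2 = 1.

indicial: r^2 - 4 r + 3 = 0; roots r_1 = 3, r_2 = 1


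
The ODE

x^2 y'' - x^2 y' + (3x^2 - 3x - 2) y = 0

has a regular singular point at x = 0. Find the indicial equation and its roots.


Divide by x^2 to reach normal form y'' + P_1(x) y' + P_2(x) y = 0 with P_1(x) = -1 and P_2(x) = 3 - 3/x - 2/x^2.
x = 0 is a singular point because the y-coefficient 3 - 3/x - 2/x^2 has a pole at x = 0.
It is a regular singular point because x P_1(x) = p(x) = -x and x^2 P_2(x) = q(x) = 3x^2 - 3x - 2 are polynomials, hence analytic at x = 0.
p(0) = 0,  q(0) = -2.
Indicial equation: r(r-1) + p(0) r + q(0) = 0, i.e. r^2 + (p(0) - 1) r + q(0) = 0, i.e. r^2 - 1 r - 2 = 0.
Discriminant: (-1)^2 - 4(-2) = 9, so r = (1 ± 3)/2.
Solving: r_1 = 2, r_2 = -1.

indicial: r^2 - 1 r - 2 = 0; roots r_1 = 2, r_2 = -1


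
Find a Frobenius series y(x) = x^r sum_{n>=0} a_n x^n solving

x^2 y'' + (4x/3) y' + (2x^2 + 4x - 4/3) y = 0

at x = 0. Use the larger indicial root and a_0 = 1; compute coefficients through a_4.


Write in Frobenius form y'' + (p(x)/x) y' + (q(x)/x^2) y = 0:
  p(x) = 4/3,  q(x) = 2x^2 + 4x - 4/3.
Indicial equation: r(r-1) + (4/3) r + (-4/3) = 0 -> roots r_1 = 1, r_2 = -4/3.
Take r = r_1 = 1. Let y(x) = x^r sum_{n>=0} a_n x^n with a_0 = 1.
Substitute y = x^r sum a_n x^n and match x^{r+n}. The recurrence is
  D(n) a_n + 4 a_{n-1} + 2 a_{n-2} = 0,  where D(n) = (r+n)(r+n-1) + (4/3)(r+n) + (-4/3).
  a_n = [-4 a_{n-1} - 2 a_{n-2}] / D(n).
Since the indicial polynomial factors as (r - r_1)(r - r_2), D(n) = (r_1 + n - r_1)(r_1 + n - r_2) = n(n + 7/3).
Evaluating step by step (a_0 = 1):
  n = 1: D(1) = 1(1 + 7/3) = 10/3; numerator = -4(1) = -4; a_1 = (-4)/(10/3) = -6/5
  n = 2: D(2) = 2(2 + 7/3) = 26/3; numerator = -4(-6/5) - 2(1) = 14/5; a_2 = (14/5)/(26/3) = 21/65
  n = 3: D(3) = 3(3 + 7/3) = 16; numerator = -4(21/65) - 2(-6/5) = 72/65; a_3 = (72/65)/(16) = 9/130
  n = 4: D(4) = 4(4 + 7/3) = 76/3; numerator = -4(9/130) - 2(21/65) = -12/13; a_4 = (-12/13)/(76/3) = -9/247

r = 1; a_0 = 1; a_1 = -6/5; a_2 = 21/65; a_3 = 9/130; a_4 = -9/247


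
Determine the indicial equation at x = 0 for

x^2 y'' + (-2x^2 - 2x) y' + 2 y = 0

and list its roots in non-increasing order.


Divide by x^2 to reach normal form y'' + P_1(x) y' + P_2(x) y = 0 with P_1(x) = -2 - 2/x and P_2(x) = 2/x^2.
x = 0 is a singular point because the y'-coefficient -2 - 2/x has a pole at x = 0 and the y-coefficient 2/x^2 has a pole at x = 0.
It is a regular singular point because x P_1(x) = p(x) = -2x - 2 and x^2 P_2(x) = q(x) = 2 are polynomials, hence analytic at x = 0.
p(0) = -2,  q(0) = 2.
Indicial equation: r(r-1) + p(0) r + q(0) = 0, i.e. r^2 + (p(0) - 1) r + q(0) = 0, i.e. r^2 - 3 r + 2 = 0.
Discriminant: (-3)^2 - 4(2) = 1, so r = (3 ± 1)/2.
Solving: r_1 = 2, r_2 = 1.

indicial: r^2 - 3 r + 2 = 0; roots r_1 = 2, r_2 = 1


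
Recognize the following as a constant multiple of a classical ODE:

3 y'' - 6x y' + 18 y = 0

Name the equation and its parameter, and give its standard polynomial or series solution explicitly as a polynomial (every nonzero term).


All three coefficients share the factor 3; dividing through by 3 gives  y'' - 2x y' + 6 y = 0.
This matches the Hermite equation y'' - 2x y' + 2n y = 0 with 2n = 6, so n = 3; the polynomial solution is H_3(x).
With y = sum_k a_k x^k, matching x^k gives (k+2)(k+1) a_{k+2} = 2(k - n) a_k = 2(k - 3) a_k. The right side vanishes at k = 3, so the series with the parity of 3 terminates at degree 3.
Standard normalization: leading coefficient of H_n is 2^n, so a_3 = 2^3 = 8. Work downward with a_k = (k+1)(k+2) a_{k+2} / (2(k - n)):
  a_1 = (2)(3)(8) / (2(1 - 3)) = 48/(-4) = -12
Hence H_3(x) = 8 x^3 - 12 x.

H_3(x); series = 8 x^3 - 12 x


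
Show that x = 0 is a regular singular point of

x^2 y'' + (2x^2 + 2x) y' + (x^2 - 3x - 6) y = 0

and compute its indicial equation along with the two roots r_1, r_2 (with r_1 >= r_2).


Divide by x^2 to reach normal form y'' + P_1(x) y' + P_2(x) y = 0 with P_1(x) = 2 + 2/x and P_2(x) = 1 - 3/x - 6/x^2.
x = 0 is a singular point because the y'-coefficient 2 + 2/x has a pole at x = 0 and the y-coefficient 1 - 3/x - 6/x^2 has a pole at x = 0.
It is a regular singular point because x P_1(x) = p(x) = 2x + 2 and x^2 P_2(x) = q(x) = x^2 - 3x - 6 are polynomials, hence analytic at x = 0.
p(0) = 2,  q(0) = -6.
Indicial equation: r(r-1) + p(0) r + q(0) = 0, i.e. r^2 + (p(0) - 1) r + q(0) = 0, i.e. r^2 + 1 r - 6 = 0.
Discriminant: (1)^2 - 4(-6) = 25, so r = (-1 ± 5)/2.
Solving: r_1 = 2, r_2 = -3.

indicial: r^2 + 1 r - 6 = 0; roots r_1 = 2, r_2 = -3


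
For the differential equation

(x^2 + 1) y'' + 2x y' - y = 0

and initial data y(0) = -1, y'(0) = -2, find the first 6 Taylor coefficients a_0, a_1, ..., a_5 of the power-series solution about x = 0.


Ansatz: y(x) = sum_{n>=0} a_n x^n, so y'(x) = sum_{n>=1} n a_n x^(n-1) and y''(x) = sum_{n>=2} n(n-1) a_n x^(n-2).
Substitute into P(x) y'' + Q(x) y' + R(x) y = 0 with P(x) = x^2 + 1, Q(x) = 2x, R(x) = -1, and match powers of x.
Initial conditions: a_0 = -1, a_1 = -2.
Setting the coefficient of each power of x to zero and solving order by order (substituting the coefficients already found):
  x^0: 2 a_2 - a_0 = 0  ->  2 a_2 = a_0 = -1  ->  a_2 = -1/2
  x^1: 6 a_3 + a_1 = 0  ->  6 a_3 = -a_1 = 2  ->  a_3 = 1/3
  x^2: 12 a_4 + 5 a_2 = 0  ->  12 a_4 = -5 a_2 = 5/2  ->  a_4 = 5/24
  x^3: 20 a_5 + 11 a_3 = 0  ->  20 a_5 = -11 a_3 = -11/3  ->  a_5 = -11/60
Truncated series: y(x) = -1 - 2 x - (1/2) x^2 + (1/3) x^3 + (5/24) x^4 - (11/60) x^5 + O(x^6).

a_0 = -1; a_1 = -2; a_2 = -1/2; a_3 = 1/3; a_4 = 5/24; a_5 = -11/60


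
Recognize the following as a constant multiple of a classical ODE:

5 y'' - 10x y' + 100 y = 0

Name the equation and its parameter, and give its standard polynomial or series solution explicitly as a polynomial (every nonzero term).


All three coefficients share the factor 5; dividing through by 5 gives  y'' - 2x y' + 20 y = 0.
This matches the Hermite equation y'' - 2x y' + 2n y = 0 with 2n = 20, so n = 10; the polynomial solution is H_10(x).
With y = sum_k a_k x^k, matching x^k gives (k+2)(k+1) a_{k+2} = 2(k - n) a_k = 2(k - 10) a_k. The right side vanishes at k = 10, so the series with the parity of 10 terminates at degree 10.
Standard normalization: leading coefficient of H_n is 2^n, so a_10 = 2^10 = 1024. Work downward with a_k = (k+1)(k+2) a_{k+2} / (2(k - n)):
  a_8 = (9)(10)(1024) / (2(8 - 10)) = 92160/(-4) = -23040
  a_6 = (7)(8)(-23040) / (2(6 - 10)) = -1290240/(-8) = 161280
  a_4 = (5)(6)(161280) / (2(4 - 10)) = 4838400/(-12) = -403200
  a_2 = (3)(4)(-403200) / (2(2 - 10)) = -4838400/(-16) = 302400
  a_0 = (1)(2)(302400) / (2(0 - 10)) = 604800/(-20) = -30240
Hence H_10(x) = 1024 x^10 - 23040 x^8 + 161280 x^6 - 403200 x^4 + 302400 x^2 - 30240.

H_10(x); series = 1024 x^10 - 23040 x^8 + 161280 x^6 - 403200 x^4 + 302400 x^2 - 30240


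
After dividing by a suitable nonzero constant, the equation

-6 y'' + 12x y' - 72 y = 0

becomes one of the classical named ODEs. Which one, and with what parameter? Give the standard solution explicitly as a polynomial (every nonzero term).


All three coefficients share the factor -6; dividing through by -6 gives  y'' - 2x y' + 12 y = 0.
This matches the Hermite equation y'' - 2x y' + 2n y = 0 with 2n = 12, so n = 6; the polynomial solution is H_6(x).
With y = sum_k a_k x^k, matching x^k gives (k+2)(k+1) a_{k+2} = 2(k - n) a_k = 2(k - 6) a_k. The right side vanishes at k = 6, so the series with the parity of 6 terminates at degree 6.
Standard normalization: leading coefficient of H_n is 2^n, so a_6 = 2^6 = 64. Work downward with a_k = (k+1)(k+2) a_{k+2} / (2(k - n)):
  a_4 = (5)(6)(64) / (2(4 - 6)) = 1920/(-4) = -480
  a_2 = (3)(4)(-480) / (2(2 - 6)) = -5760/(-8) = 720
  a_0 = (1)(2)(720) / (2(0 - 6)) = 1440/(-12) = -120
Hence H_6(x) = 64 x^6 - 480 x^4 + 720 x^2 - 120.

H_6(x); series = 64 x^6 - 480 x^4 + 720 x^2 - 120


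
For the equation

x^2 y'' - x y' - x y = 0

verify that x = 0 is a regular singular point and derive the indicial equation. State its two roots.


Divide by x^2 to reach normal form y'' + P_1(x) y' + P_2(x) y = 0 with P_1(x) = -1/x and P_2(x) = -1/x.
x = 0 is a singular point because the y'-coefficient -1/x has a pole at x = 0 and the y-coefficient -1/x has a pole at x = 0.
It is a regular singular point because x P_1(x) = p(x) = -1 and x^2 P_2(x) = q(x) = -x are polynomials, hence analytic at x = 0.
p(0) = -1,  q(0) = 0.
Indicial equation: r(r-1) + p(0) r + q(0) = 0, i.e. r^2 + (p(0) - 1) r + q(0) = 0, i.e. r^2 - 2 r = 0.
Discriminant: (-2)^2 - 4(0) = 4, so r = (2 ± 2)/2.
Solving: r_1 = 2, r_2 = 0.

indicial: r^2 - 2 r = 0; roots r_1 = 2, r_2 = 0


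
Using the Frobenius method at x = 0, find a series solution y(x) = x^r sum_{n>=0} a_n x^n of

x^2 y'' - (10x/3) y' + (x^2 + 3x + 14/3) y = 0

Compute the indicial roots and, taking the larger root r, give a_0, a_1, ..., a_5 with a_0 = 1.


Write in Frobenius form y'' + (p(x)/x) y' + (q(x)/x^2) y = 0:
  p(x) = -10/3,  q(x) = x^2 + 3x + 14/3.
Indicial equation: r(r-1) + (-10/3) r + (14/3) = 0 -> roots r_1 = 7/3, r_2 = 2.
Take r = r_1 = 7/3. Let y(x) = x^r sum_{n>=0} a_n x^n with a_0 = 1.
Substitute y = x^r sum a_n x^n and match x^{r+n}. The recurrence is
  D(n) a_n + 3 a_{n-1} + 1 a_{n-2} = 0,  where D(n) = (r+n)(r+n-1) + (-10/3)(r+n) + (14/3).
  a_n = [-3 a_{n-1} - 1 a_{n-2}] / D(n).
Since the indicial polynomial factors as (r - r_1)(r - r_2), D(n) = (r_1 + n - r_1)(r_1 + n - r_2) = n(n + 1/3).
Evaluating step by step (a_0 = 1):
  n = 1: D(1) = 1(1 + 1/3) = 4/3; numerator = -3(1) = -3; a_1 = (-3)/(4/3) = -9/4
  n = 2: D(2) = 2(2 + 1/3) = 14/3; numerator = -3(-9/4) - 1(1) = 23/4; a_2 = (23/4)/(14/3) = 69/56
  n = 3: D(3) = 3(3 + 1/3) = 10; numerator = -3(69/56) - 1(-9/4) = -81/56; a_3 = (-81/56)/(10) = -81/560
  n = 4: D(4) = 4(4 + 1/3) = 52/3; numerator = -3(-81/560) - 1(69/56) = -447/560; a_4 = (-447/560)/(52/3) = -1341/29120
  n = 5: D(5) = 5(5 + 1/3) = 80/3; numerator = -3(-1341/29120) - 1(-81/560) = 1647/5824; a_5 = (1647/5824)/(80/3) = 4941/465920

r = 7/3; a_0 = 1; a_1 = -9/4; a_2 = 69/56; a_3 = -81/560; a_4 = -1341/29120; a_5 = 4941/465920


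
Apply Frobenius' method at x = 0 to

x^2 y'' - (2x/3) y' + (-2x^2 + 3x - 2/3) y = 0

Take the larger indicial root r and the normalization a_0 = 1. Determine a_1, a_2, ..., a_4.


Write in Frobenius form y'' + (p(x)/x) y' + (q(x)/x^2) y = 0:
  p(x) = -2/3,  q(x) = -2x^2 + 3x - 2/3.
Indicial equation: r(r-1) + (-2/3) r + (-2/3) = 0 -> roots r_1 = 2, r_2 = -1/3.
Take r = r_1 = 2. Let y(x) = x^r sum_{n>=0} a_n x^n with a_0 = 1.
Substitute y = x^r sum a_n x^n and match x^{r+n}. The recurrence is
  D(n) a_n + 3 a_{n-1} - 2 a_{n-2} = 0,  where D(n) = (r+n)(r+n-1) + (-2/3)(r+n) + (-2/3).
  a_n = [-3 a_{n-1} + 2 a_{n-2}] / D(n).
Since the indicial polynomial factors as (r - r_1)(r - r_2), D(n) = (r_1 + n - r_1)(r_1 + n - r_2) = n(n + 7/3).
Evaluating step by step (a_0 = 1):
  n = 1: D(1) = 1(1 + 7/3) = 10/3; numerator = -3(1) = -3; a_1 = (-3)/(10/3) = -9/10
  n = 2: D(2) = 2(2 + 7/3) = 26/3; numerator = -3(-9/10) + 2(1) = 47/10; a_2 = (47/10)/(26/3) = 141/260
  n = 3: D(3) = 3(3 + 7/3) = 16; numerator = -3(141/260) + 2(-9/10) = -891/260; a_3 = (-891/260)/(16) = -891/4160
  n = 4: D(4) = 4(4 + 7/3) = 76/3; numerator = -3(-891/4160) + 2(141/260) = 1437/832; a_4 = (1437/832)/(76/3) = 4311/63232

r = 2; a_0 = 1; a_1 = -9/10; a_2 = 141/260; a_3 = -891/4160; a_4 = 4311/63232


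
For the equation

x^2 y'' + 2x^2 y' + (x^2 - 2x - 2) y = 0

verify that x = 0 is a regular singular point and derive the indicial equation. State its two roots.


Divide by x^2 to reach normal form y'' + P_1(x) y' + P_2(x) y = 0 with P_1(x) = 2 and P_2(x) = 1 - 2/x - 2/x^2.
x = 0 is a singular point because the y-coefficient 1 - 2/x - 2/x^2 has a pole at x = 0.
It is a regular singular point because x P_1(x) = p(x) = 2x and x^2 P_2(x) = q(x) = x^2 - 2x - 2 are polynomials, hence analytic at x = 0.
p(0) = 0,  q(0) = -2.
Indicial equation: r(r-1) + p(0) r + q(0) = 0, i.e. r^2 + (p(0) - 1) r + q(0) = 0, i.e. r^2 - 1 r - 2 = 0.
Discriminant: (-1)^2 - 4(-2) = 9, so r = (1 ± 3)/2.
Solving: r_1 = 2, r_2 = -1.

indicial: r^2 - 1 r - 2 = 0; roots r_1 = 2, r_2 = -1


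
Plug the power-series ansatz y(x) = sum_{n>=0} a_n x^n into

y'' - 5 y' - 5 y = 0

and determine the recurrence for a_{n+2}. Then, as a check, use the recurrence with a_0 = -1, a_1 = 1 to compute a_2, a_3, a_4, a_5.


Substitute y = sum_n a_n x^n.
y''(x) has coefficient (n+2)(n+1) a_{n+2} at x^n;
-5 y'(x) has coefficient -5 (n+1) a_{n+1} at x^n;
-5 y(x) has coefficient -5 a_n at x^n.
Matching x^n: (n+2)(n+1) a_{n+2} - 5 (n+1) a_{n+1} - 5 a_n = 0.
Thus a_{n+2} = [5 (n+1) a_{n+1} + 5 a_n] / ((n+1)(n+2)).

Check with a_0 = -1, a_1 = 1 (apply the recurrence for n = 0, 1, 2, 3): a_0 = -1, a_1 = 1, a_2 = 0, a_3 = 5/6, a_4 = 25/24, a_5 = 5/4.

a_(n+2) = [5 (n+1) a_(n+1) + 5 a_n] / ((n+1)(n+2)); check: a_0 = -1, a_1 = 1, a_2 = 0, a_3 = 5/6, a_4 = 25/24, a_5 = 5/4


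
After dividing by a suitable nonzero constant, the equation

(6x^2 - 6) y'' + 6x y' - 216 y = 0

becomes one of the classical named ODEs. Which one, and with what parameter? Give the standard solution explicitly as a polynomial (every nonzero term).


All three coefficients share the factor -6; dividing through by -6 gives  (1 - x^2) y'' - x y' + 36 y = 0.
This matches the Chebyshev equation (1 - x^2) y'' - x y' + n^2 y = 0 (note the -x y' term, not -2x y') with n^2 = 36, so n = 6; the polynomial solution is T_6(x).
With y = sum_k a_k x^k, matching x^k gives (k+2)(k+1) a_{k+2} = (k^2 - n^2) a_k = (k - 6)(k + 6) a_k. The right side vanishes at k = 6, so the series with the parity of 6 terminates at degree 6.
Standard normalization: leading coefficient of T_n is 2^(n-1), so a_6 = 2^5 = 32. Work downward with a_k = (k+1)(k+2) a_{k+2} / ((k - 6)(k + 6)):
  a_4 = (5)(6)(32) / ((4 - 6)(4 + 6)) = 960/(-20) = -48
  a_2 = (3)(4)(-48) / ((2 - 6)(2 + 6)) = -576/(-32) = 18
  a_0 = (1)(2)(18) / ((0 - 6)(0 + 6)) = 36/(-36) = -1
Hence T_6(x) = 32 x^6 - 48 x^4 + 18 x^2 - 1.

T_6(x); series = 32 x^6 - 48 x^4 + 18 x^2 - 1


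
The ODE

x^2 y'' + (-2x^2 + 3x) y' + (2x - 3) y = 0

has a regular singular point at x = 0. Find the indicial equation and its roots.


Divide by x^2 to reach normal form y'' + P_1(x) y' + P_2(x) y = 0 with P_1(x) = -2 + 3/x and P_2(x) = 2/x - 3/x^2.
x = 0 is a singular point because the y'-coefficient -2 + 3/x has a pole at x = 0 and the y-coefficient 2/x - 3/x^2 has a pole at x = 0.
It is a regular singular point because x P_1(x) = p(x) = 3 - 2x and x^2 P_2(x) = q(x) = 2x - 3 are polynomials, hence analytic at x = 0.
p(0) = 3,  q(0) = -3.
Indicial equation: r(r-1) + p(0) r + q(0) = 0, i.e. r^2 + (p(0) - 1) r + q(0) = 0, i.e. r^2 + 2 r - 3 = 0.
Discriminant: (2)^2 - 4(-3) = 16, so r = (-2 ± 4)/2.
Solving: r_1 = 1, r_2 = -3.

indicial: r^2 + 2 r - 3 = 0; roots r_1 = 1, r_2 = -3


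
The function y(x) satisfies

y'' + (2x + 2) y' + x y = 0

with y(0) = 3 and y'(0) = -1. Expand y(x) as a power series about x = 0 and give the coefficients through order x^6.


Ansatz: y(x) = sum_{n>=0} a_n x^n, so y'(x) = sum_{n>=1} n a_n x^(n-1) and y''(x) = sum_{n>=2} n(n-1) a_n x^(n-2).
Substitute into P(x) y'' + Q(x) y' + R(x) y = 0 with P(x) = 1, Q(x) = 2x + 2, R(x) = x, and match powers of x.
Initial conditions: a_0 = 3, a_1 = -1.
Setting the coefficient of each power of x to zero and solving order by order (substituting the coefficients already found):
  x^0: 2 a_2 + 2 a_1 = 0  ->  2 a_2 = -2 a_1 = 2  ->  a_2 = 1
  x^1: 6 a_3 + 4 a_2 + 2 a_1 + a_0 = 0  ->  6 a_3 = -4 a_2 - 2 a_1 - a_0 = -5  ->  a_3 = -5/6
  x^2: 12 a_4 + 6 a_3 + 4 a_2 + a_1 = 0  ->  12 a_4 = -6 a_3 - 4 a_2 - a_1 = 2  ->  a_4 = 1/6
  x^3: 20 a_5 + 8 a_4 + 6 a_3 + a_2 = 0  ->  20 a_5 = -8 a_4 - 6 a_3 - a_2 = 8/3  ->  a_5 = 2/15
  x^4: 30 a_6 + 10 a_5 + 8 a_4 + a_3 = 0  ->  30 a_6 = -10 a_5 - 8 a_4 - a_3 = -11/6  ->  a_6 = -11/180
Truncated series: y(x) = 3 - x + x^2 - (5/6) x^3 + (1/6) x^4 + (2/15) x^5 - (11/180) x^6 + O(x^7).

a_0 = 3; a_1 = -1; a_2 = 1; a_3 = -5/6; a_4 = 1/6; a_5 = 2/15; a_6 = -11/180


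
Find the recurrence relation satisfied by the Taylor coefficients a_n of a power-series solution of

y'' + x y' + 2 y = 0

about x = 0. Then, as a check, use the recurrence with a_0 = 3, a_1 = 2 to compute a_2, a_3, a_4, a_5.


Substitute y = sum_n a_n x^n.
y''(x) has coefficient (n+2)(n+1) a_{n+2} at x^n;
x y'(x) has coefficient n a_n at x^n (shift);
2 y(x) has coefficient 2 a_n at x^n.
Matching x^n: (n+2)(n+1) a_{n+2} + (n + 2) a_n = 0.
Thus a_{n+2} = (-n - 2) / ((n+1)(n+2)) * a_n.

Check with a_0 = 3, a_1 = 2 (apply the recurrence for n = 0, 1, 2, 3): a_0 = 3, a_1 = 2, a_2 = -3, a_3 = -1, a_4 = 1, a_5 = 1/4.

a_(n+2) = (-n - 2) / ((n+1)(n+2)) * a_n; check: a_0 = 3, a_1 = 2, a_2 = -3, a_3 = -1, a_4 = 1, a_5 = 1/4


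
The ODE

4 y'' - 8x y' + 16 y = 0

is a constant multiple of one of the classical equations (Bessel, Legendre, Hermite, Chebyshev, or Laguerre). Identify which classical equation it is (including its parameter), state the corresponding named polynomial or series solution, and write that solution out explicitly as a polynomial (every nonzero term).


All three coefficients share the factor 4; dividing through by 4 gives  y'' - 2x y' + 4 y = 0.
This matches the Hermite equation y'' - 2x y' + 2n y = 0 with 2n = 4, so n = 2; the polynomial solution is H_2(x).
With y = sum_k a_k x^k, matching x^k gives (k+2)(k+1) a_{k+2} = 2(k - n) a_k = 2(k - 2) a_k. The right side vanishes at k = 2, so the series with the parity of 2 terminates at degree 2.
Standard normalization: leading coefficient of H_n is 2^n, so a_2 = 2^2 = 4. Work downward with a_k = (k+1)(k+2) a_{k+2} / (2(k - n)):
  a_0 = (1)(2)(4) / (2(0 - 2)) = 8/(-4) = -2
Hence H_2(x) = 4 x^2 - 2.

H_2(x); series = 4 x^2 - 2
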